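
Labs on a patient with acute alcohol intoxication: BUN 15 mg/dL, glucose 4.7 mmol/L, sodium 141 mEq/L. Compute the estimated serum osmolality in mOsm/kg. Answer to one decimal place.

292.1 mOsm/kg

Calculated osmolality = 2·Na + glucose + BUN/2.8
= 2·141 + 4.7 + 15/2.8
= 282 + 4.70 + 5.36
= 292.06 mOsm/kg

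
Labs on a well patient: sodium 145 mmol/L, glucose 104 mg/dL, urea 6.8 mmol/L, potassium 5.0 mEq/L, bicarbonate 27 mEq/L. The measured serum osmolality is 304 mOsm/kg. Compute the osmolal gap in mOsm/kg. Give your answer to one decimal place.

1.4 mOsm/kg

Calculated osmolality = 2·Na + glucose/18 + urea
= 2·145 + 104/18 + 6.8
= 290 + 5.78 + 6.80
= 302.58 mOsm/kg ≈ 302.6 mOsm/kg
Osmolar gap = measured − calculated = 304 − 302.6 = 1.4 mOsm/kg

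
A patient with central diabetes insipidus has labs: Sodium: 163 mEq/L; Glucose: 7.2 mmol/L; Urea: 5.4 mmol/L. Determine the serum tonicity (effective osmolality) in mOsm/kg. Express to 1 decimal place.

333.2 mOsm/kg

Effective osmolality excludes urea (freely permeant across cell membranes):
2·Na + glucose
= 2·163 + 7.2
= 326 + 7.2
= 333.2 mOsm/kg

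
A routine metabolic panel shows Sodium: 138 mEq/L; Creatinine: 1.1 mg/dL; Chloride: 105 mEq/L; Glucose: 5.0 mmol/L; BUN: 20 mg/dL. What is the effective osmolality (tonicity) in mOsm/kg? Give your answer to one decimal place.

Effective osmolality excludes urea (freely permeant across cell membranes):
2·Na + glucose
= 2·138 + 5
= 276 + 5
= 281 mOsm/kg

281.0 mOsm/kg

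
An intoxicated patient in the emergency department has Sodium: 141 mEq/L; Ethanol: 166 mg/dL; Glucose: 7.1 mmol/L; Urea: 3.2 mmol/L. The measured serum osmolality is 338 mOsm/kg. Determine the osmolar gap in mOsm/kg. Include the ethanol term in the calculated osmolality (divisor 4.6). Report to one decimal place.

Calculated osmolality = 2·Na + glucose + urea + ethanol/4.6
= 2·141 + 7.1 + 3.2 + 166/4.6
= 282 + 7.10 + 3.20 + 36.09
= 328.39 mOsm/kg ≈ 328.4 mOsm/kg
Osmolar gap = measured − calculated = 338 − 328.4 = 9.6 mOsm/kg

9.6 mOsm/kg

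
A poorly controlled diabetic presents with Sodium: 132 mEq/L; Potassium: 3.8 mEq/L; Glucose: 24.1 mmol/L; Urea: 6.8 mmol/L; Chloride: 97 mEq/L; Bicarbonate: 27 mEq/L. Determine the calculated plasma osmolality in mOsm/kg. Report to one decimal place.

294.9 mOsm/kg

Calculated osmolality = 2·Na + glucose + urea
= 2·132 + 24.1 + 6.8
= 264 + 24.10 + 6.80
= 294.9 mOsm/kg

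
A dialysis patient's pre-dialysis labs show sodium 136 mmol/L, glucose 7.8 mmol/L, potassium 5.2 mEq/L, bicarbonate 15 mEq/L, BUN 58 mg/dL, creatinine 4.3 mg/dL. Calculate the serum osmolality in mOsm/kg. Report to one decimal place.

Calculated osmolality = 2·Na + glucose + BUN/2.8
= 2·136 + 7.8 + 58/2.8
= 272 + 7.80 + 20.71
= 300.51 mOsm/kg

300.5 mOsm/kg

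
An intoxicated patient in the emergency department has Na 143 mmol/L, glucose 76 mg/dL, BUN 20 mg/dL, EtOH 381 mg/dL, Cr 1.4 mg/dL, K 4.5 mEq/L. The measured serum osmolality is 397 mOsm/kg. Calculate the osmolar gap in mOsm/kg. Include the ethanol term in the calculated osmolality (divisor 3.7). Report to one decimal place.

-3.3 mOsm/kg

Calculated osmolality = 2·Na + glucose/18 + BUN/2.8 + ethanol/3.7
= 2·143 + 76/18 + 20/2.8 + 381/3.7
= 286 + 4.22 + 7.14 + 102.97
= 400.33 mOsm/kg ≈ 400.3 mOsm/kg
Osmolar gap = measured − calculated = 397 − 400.3 = -3.3 mOsm/kg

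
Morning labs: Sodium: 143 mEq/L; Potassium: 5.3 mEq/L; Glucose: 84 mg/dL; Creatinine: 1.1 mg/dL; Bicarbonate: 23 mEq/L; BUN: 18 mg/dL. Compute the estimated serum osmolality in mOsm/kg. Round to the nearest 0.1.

Calculated osmolality = 2·Na + glucose/18 + BUN/2.8
= 2·143 + 84/18 + 18/2.8
= 286 + 4.67 + 6.43
= 297.1 mOsm/kg

297.1 mOsm/kg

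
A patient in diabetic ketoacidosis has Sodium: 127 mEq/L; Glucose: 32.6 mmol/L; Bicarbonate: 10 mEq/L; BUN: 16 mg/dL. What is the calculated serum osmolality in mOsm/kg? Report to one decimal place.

292.3 mOsm/kg

Calculated osmolality = 2·Na + glucose + BUN/2.8
= 2·127 + 32.6 + 16/2.8
= 254 + 32.60 + 5.71
= 292.31 mOsm/kg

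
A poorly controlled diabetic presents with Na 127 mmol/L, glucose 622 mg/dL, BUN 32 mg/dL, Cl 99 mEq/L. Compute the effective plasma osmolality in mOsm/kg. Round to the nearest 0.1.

288.6 mOsm/kg

Effective osmolality excludes urea (freely permeant across cell membranes):
2·Na + glucose/18
= 2·127 + 622/18
= 254 + 34.56
= 288.56 mOsm/kg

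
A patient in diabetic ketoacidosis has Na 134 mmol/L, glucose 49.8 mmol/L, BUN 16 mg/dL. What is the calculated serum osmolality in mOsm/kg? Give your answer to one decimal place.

323.5 mOsm/kg

Calculated osmolality = 2·Na + glucose + BUN/2.8
= 2·134 + 49.8 + 16/2.8
= 268 + 49.80 + 5.71
= 323.51 mOsm/kg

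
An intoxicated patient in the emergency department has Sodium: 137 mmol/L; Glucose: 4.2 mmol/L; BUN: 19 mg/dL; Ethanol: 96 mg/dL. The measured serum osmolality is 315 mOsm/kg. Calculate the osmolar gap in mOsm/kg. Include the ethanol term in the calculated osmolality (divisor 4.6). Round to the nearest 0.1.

Calculated osmolality = 2·Na + glucose + BUN/2.8 + ethanol/4.6
= 2·137 + 4.2 + 19/2.8 + 96/4.6
= 274 + 4.20 + 6.79 + 20.87
= 305.86 mOsm/kg ≈ 305.9 mOsm/kg
Osmolar gap = measured − calculated = 315 − 305.9 = 9.1 mOsm/kg

9.1 mOsm/kg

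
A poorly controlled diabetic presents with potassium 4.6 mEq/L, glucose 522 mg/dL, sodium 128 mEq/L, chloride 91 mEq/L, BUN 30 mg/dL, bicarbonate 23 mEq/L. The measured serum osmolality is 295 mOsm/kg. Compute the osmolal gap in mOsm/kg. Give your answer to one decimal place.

Calculated osmolality = 2·Na + glucose/18 + BUN/2.8
= 2·128 + 522/18 + 30/2.8
= 256 + 29 + 10.71
= 295.71 mOsm/kg ≈ 295.7 mOsm/kg
Osmolar gap = measured − calculated = 295 − 295.7 = -0.7 mOsm/kg

-0.7 mOsm/kg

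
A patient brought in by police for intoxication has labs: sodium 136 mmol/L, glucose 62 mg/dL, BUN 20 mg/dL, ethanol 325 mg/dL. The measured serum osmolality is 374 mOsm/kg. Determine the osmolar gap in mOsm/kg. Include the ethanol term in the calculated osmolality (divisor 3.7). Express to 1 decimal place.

Calculated osmolality = 2·Na + glucose/18 + BUN/2.8 + ethanol/3.7
= 2·136 + 62/18 + 20/2.8 + 325/3.7
= 272 + 3.44 + 7.14 + 87.84
= 370.42 mOsm/kg ≈ 370.4 mOsm/kg
Osmolar gap = measured − calculated = 374 − 370.4 = 3.6 mOsm/kg

3.6 mOsm/kg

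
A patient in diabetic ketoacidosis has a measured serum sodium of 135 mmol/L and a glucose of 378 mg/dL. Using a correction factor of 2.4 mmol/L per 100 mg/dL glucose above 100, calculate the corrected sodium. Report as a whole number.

Corrected Na = measured Na + 2.4 · (glucose − 100)/100
= 135 + 2.4 · (378 − 100)/100
= 135 + 6.7
= 141.7 mmol/L

142 mmol/L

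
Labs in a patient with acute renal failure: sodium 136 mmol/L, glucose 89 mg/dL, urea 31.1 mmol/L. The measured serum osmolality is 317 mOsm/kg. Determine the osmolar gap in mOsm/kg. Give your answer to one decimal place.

9.0 mOsm/kg

Calculated osmolality = 2·Na + glucose/18 + urea
= 2·136 + 89/18 + 31.1
= 272 + 4.94 + 31.10
= 308.04 mOsm/kg ≈ 308.0 mOsm/kg
Osmolar gap = measured − calculated = 317 − 308.0 = 9.0 mOsm/kg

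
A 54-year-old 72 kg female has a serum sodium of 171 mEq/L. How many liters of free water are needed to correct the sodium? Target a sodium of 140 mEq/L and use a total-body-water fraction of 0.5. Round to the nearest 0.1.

TBW = 0.5 · 72 = 36 L
Free water deficit = TBW · (Na/140 − 1)
= 36 · (171/140 − 1)
= 36 · 0.2214
= 7.97 L

8.0 L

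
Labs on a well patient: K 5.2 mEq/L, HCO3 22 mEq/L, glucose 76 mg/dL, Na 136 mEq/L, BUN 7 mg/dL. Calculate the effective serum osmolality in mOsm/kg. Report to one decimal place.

Effective osmolality excludes urea (freely permeant across cell membranes):
2·Na + glucose/18
= 2·136 + 76/18
= 272 + 4.22
= 276.22 mOsm/kg

276.2 mOsm/kg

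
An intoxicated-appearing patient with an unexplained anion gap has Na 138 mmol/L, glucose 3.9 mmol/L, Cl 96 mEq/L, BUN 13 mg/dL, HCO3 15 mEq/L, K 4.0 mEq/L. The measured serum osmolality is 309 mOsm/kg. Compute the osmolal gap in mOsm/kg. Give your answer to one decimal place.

Calculated osmolality = 2·Na + glucose + BUN/2.8
= 2·138 + 3.9 + 13/2.8
= 276 + 3.90 + 4.64
= 284.54 mOsm/kg ≈ 284.5 mOsm/kg
Osmolar gap = measured − calculated = 309 − 284.5 = 24.5 mOsm/kg

24.5 mOsm/kg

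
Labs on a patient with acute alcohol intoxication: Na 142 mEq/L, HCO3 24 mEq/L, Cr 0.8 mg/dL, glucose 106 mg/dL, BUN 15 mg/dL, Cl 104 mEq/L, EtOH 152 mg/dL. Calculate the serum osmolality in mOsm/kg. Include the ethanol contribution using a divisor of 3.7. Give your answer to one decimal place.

336.3 mOsm/kg

Calculated osmolality = 2·Na + glucose/18 + BUN/2.8 + ethanol/3.7
= 2·142 + 106/18 + 15/2.8 + 152/3.7
= 284 + 5.89 + 5.36 + 41.08
= 336.33 mOsm/kg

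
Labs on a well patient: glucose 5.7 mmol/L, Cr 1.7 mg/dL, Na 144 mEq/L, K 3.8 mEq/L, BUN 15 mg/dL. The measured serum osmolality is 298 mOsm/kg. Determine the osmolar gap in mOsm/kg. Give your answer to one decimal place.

-1.1 mOsm/kg

Calculated osmolality = 2·Na + glucose + BUN/2.8
= 2·144 + 5.7 + 15/2.8
= 288 + 5.70 + 5.36
= 299.06 mOsm/kg ≈ 299.1 mOsm/kg
Osmolar gap = measured − calculated = 298 − 299.1 = -1.1 mOsm/kg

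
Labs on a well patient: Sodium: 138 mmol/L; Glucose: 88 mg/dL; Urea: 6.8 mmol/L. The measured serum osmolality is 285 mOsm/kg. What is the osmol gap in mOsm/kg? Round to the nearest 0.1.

-2.7 mOsm/kg

Calculated osmolality = 2·Na + glucose/18 + urea
= 2·138 + 88/18 + 6.8
= 276 + 4.89 + 6.80
= 287.69 mOsm/kg ≈ 287.7 mOsm/kg
Osmolar gap = measured − calculated = 285 − 287.7 = -2.7 mOsm/kg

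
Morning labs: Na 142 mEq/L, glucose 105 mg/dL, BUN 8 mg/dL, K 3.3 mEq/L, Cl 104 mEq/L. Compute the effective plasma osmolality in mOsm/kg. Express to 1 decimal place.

289.8 mOsm/kg

Effective osmolality excludes urea (freely permeant across cell membranes):
2·Na + glucose/18
= 2·142 + 105/18
= 284 + 5.83
= 289.83 mOsm/kg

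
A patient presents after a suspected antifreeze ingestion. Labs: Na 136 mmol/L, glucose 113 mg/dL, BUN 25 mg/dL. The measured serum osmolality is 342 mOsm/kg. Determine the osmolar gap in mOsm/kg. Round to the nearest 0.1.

54.8 mOsm/kg

Calculated osmolality = 2·Na + glucose/18 + BUN/2.8
= 2·136 + 113/18 + 25/2.8
= 272 + 6.28 + 8.93
= 287.21 mOsm/kg ≈ 287.2 mOsm/kg
Osmolar gap = measured − calculated = 342 − 287.2 = 54.8 mOsm/kg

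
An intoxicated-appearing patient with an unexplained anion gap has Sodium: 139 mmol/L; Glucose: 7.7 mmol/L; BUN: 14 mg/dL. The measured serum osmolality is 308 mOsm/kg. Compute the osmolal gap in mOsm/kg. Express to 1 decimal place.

17.3 mOsm/kg

Calculated osmolality = 2·Na + glucose + BUN/2.8
= 2·139 + 7.7 + 14/2.8
= 278 + 7.70 + 5
= 290.7 mOsm/kg ≈ 290.7 mOsm/kg
Osmolar gap = measured − calculated = 308 − 290.7 = 17.3 mOsm/kg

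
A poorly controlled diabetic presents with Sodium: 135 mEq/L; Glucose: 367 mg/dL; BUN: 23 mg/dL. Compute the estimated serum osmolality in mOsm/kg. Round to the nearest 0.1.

Calculated osmolality = 2·Na + glucose/18 + BUN/2.8
= 2·135 + 367/18 + 23/2.8
= 270 + 20.39 + 8.21
= 298.6 mOsm/kg

298.6 mOsm/kg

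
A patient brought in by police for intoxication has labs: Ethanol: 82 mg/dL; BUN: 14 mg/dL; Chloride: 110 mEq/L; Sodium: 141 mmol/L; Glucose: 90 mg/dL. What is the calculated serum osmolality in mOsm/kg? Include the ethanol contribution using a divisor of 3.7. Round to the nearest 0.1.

314.2 mOsm/kg

Calculated osmolality = 2·Na + glucose/18 + BUN/2.8 + ethanol/3.7
= 2·141 + 90/18 + 14/2.8 + 82/3.7
= 282 + 5 + 5 + 22.16
= 314.16 mOsm/kg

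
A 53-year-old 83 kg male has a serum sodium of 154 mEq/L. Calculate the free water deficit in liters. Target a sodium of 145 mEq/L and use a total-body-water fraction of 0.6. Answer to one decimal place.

TBW = 0.6 · 83 = 49.8 L
Free water deficit = TBW · (Na/145 − 1)
= 49.8 · (154/145 − 1)
= 49.8 · 0.0621
= 3.09 L

3.1 L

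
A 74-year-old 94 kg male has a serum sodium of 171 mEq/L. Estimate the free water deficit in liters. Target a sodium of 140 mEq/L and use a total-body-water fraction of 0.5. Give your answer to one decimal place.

10.4 L

TBW = 0.5 · 94 = 47 L
Free water deficit = TBW · (Na/140 − 1)
= 47 · (171/140 − 1)
= 47 · 0.2214
= 10.41 L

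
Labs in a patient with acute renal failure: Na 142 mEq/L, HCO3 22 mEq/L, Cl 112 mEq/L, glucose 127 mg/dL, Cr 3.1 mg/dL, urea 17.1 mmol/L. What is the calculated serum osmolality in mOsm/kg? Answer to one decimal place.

Calculated osmolality = 2·Na + glucose/18 + urea
= 2·142 + 127/18 + 17.1
= 284 + 7.06 + 17.10
= 308.16 mOsm/kg

308.2 mOsm/kg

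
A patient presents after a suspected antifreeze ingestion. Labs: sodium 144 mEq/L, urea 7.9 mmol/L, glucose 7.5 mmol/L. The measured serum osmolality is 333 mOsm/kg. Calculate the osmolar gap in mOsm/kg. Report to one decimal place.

29.6 mOsm/kg

Calculated osmolality = 2·Na + glucose + urea
= 2·144 + 7.5 + 7.9
= 288 + 7.50 + 7.90
= 303.4 mOsm/kg ≈ 303.4 mOsm/kg
Osmolar gap = measured − calculated = 333 − 303.4 = 29.6 mOsm/kg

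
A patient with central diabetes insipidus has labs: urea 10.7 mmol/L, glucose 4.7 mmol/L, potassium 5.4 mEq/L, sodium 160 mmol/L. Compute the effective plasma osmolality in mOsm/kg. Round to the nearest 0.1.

324.7 mOsm/kg

Effective osmolality excludes urea (freely permeant across cell membranes):
2·Na + glucose
= 2·160 + 4.7
= 320 + 4.7
= 324.7 mOsm/kg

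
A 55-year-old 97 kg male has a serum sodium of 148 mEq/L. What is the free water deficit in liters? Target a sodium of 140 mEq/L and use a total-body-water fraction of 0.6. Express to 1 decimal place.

3.3 L

TBW = 0.6 · 97 = 58.2 L
Free water deficit = TBW · (Na/140 − 1)
= 58.2 · (148/140 − 1)
= 58.2 · 0.0571
= 3.32 L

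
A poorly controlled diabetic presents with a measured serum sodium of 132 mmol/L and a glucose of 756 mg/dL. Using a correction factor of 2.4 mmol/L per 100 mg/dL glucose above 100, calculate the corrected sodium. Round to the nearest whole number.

148 mmol/L

Corrected Na = measured Na + 2.4 · (glucose − 100)/100
= 132 + 2.4 · (756 − 100)/100
= 132 + 15.7
= 147.7 mmol/L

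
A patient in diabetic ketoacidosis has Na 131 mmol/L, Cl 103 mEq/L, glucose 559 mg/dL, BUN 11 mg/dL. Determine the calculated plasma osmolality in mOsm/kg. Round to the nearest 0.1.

297.0 mOsm/kg

Calculated osmolality = 2·Na + glucose/18 + BUN/2.8
= 2·131 + 559/18 + 11/2.8
= 262 + 31.06 + 3.93
= 296.99 mOsm/kg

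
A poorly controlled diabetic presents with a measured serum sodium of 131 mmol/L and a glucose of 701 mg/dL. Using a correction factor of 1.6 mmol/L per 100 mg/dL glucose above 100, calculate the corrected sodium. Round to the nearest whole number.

141 mmol/L

Corrected Na = measured Na + 1.6 · (glucose − 100)/100
= 131 + 1.6 · (701 − 100)/100
= 131 + 9.6
= 140.6 mmol/L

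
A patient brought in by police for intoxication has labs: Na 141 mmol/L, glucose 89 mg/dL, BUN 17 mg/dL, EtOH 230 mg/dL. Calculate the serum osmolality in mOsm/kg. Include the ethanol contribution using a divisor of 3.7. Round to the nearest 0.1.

355.2 mOsm/kg

Calculated osmolality = 2·Na + glucose/18 + BUN/2.8 + ethanol/3.7
= 2·141 + 89/18 + 17/2.8 + 230/3.7
= 282 + 4.94 + 6.07 + 62.16
= 355.17 mOsm/kg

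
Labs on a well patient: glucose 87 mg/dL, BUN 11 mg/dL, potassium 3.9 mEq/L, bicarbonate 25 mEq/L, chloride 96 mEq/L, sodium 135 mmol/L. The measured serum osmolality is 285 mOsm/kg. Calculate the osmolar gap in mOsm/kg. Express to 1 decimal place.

Calculated osmolality = 2·Na + glucose/18 + BUN/2.8
= 2·135 + 87/18 + 11/2.8
= 270 + 4.83 + 3.93
= 278.76 mOsm/kg ≈ 278.8 mOsm/kg
Osmolar gap = measured − calculated = 285 − 278.8 = 6.2 mOsm/kg

6.2 mOsm/kg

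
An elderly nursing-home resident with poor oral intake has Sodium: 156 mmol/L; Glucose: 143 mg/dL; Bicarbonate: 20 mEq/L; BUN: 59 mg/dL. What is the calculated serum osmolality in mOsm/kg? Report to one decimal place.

Calculated osmolality = 2·Na + glucose/18 + BUN/2.8
= 2·156 + 143/18 + 59/2.8
= 312 + 7.94 + 21.07
= 341.01 mOsm/kg

341.0 mOsm/kg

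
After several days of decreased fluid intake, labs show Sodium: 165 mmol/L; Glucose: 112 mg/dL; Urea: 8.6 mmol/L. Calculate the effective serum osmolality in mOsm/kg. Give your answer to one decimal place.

Effective osmolality excludes urea (freely permeant across cell membranes):
2·Na + glucose/18
= 2·165 + 112/18
= 330 + 6.22
= 336.22 mOsm/kg

336.2 mOsm/kg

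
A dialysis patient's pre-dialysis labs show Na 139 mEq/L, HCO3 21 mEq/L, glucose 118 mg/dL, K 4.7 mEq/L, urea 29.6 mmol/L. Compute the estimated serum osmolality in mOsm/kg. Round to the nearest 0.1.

Calculated osmolality = 2·Na + glucose/18 + urea
= 2·139 + 118/18 + 29.6
= 278 + 6.56 + 29.60
= 314.16 mOsm/kg

314.2 mOsm/kg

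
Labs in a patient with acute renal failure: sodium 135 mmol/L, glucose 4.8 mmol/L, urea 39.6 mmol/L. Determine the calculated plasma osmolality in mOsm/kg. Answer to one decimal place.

Calculated osmolality = 2·Na + glucose + urea
= 2·135 + 4.8 + 39.6
= 270 + 4.80 + 39.60
= 314.4 mOsm/kg

314.4 mOsm/kg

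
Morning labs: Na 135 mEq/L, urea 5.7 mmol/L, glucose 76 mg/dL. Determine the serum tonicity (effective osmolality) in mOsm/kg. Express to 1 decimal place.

274.2 mOsm/kg

Effective osmolality excludes urea (freely permeant across cell membranes):
2·Na + glucose/18
= 2·135 + 76/18
= 270 + 4.22
= 274.22 mOsm/kg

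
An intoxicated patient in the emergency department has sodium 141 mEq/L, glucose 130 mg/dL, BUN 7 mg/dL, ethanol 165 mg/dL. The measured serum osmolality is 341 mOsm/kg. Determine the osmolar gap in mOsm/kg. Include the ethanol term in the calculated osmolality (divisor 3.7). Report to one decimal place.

4.7 mOsm/kg

Calculated osmolality = 2·Na + glucose/18 + BUN/2.8 + ethanol/3.7
= 2·141 + 130/18 + 7/2.8 + 165/3.7
= 282 + 7.22 + 2.50 + 44.59
= 336.31 mOsm/kg ≈ 336.3 mOsm/kg
Osmolar gap = measured − calculated = 341 − 336.3 = 4.7 mOsm/kg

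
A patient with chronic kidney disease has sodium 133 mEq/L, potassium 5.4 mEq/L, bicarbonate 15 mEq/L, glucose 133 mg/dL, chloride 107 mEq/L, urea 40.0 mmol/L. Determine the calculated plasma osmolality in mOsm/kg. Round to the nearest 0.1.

313.4 mOsm/kg

Calculated osmolality = 2·Na + glucose/18 + urea
= 2·133 + 133/18 + 40
= 266 + 7.39 + 40
= 313.39 mOsm/kg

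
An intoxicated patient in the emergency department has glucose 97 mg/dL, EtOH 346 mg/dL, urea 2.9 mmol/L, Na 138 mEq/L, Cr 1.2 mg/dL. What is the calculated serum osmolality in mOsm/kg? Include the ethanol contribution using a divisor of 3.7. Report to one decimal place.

377.8 mOsm/kg

Calculated osmolality = 2·Na + glucose/18 + urea + ethanol/3.7
= 2·138 + 97/18 + 2.9 + 346/3.7
= 276 + 5.39 + 2.90 + 93.51
= 377.8 mOsm/kg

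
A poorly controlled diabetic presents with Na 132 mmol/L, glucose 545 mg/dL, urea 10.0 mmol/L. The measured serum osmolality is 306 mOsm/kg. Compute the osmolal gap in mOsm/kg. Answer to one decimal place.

Calculated osmolality = 2·Na + glucose/18 + urea
= 2·132 + 545/18 + 10
= 264 + 30.28 + 10
= 304.28 mOsm/kg ≈ 304.3 mOsm/kg
Osmolar gap = measured − calculated = 306 − 304.3 = 1.7 mOsm/kg

1.7 mOsm/kg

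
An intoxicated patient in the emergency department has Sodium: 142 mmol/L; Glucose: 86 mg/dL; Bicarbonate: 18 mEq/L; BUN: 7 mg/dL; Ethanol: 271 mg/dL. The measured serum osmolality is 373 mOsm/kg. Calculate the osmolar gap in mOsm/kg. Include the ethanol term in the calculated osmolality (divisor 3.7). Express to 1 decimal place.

8.5 mOsm/kg

Calculated osmolality = 2·Na + glucose/18 + BUN/2.8 + ethanol/3.7
= 2·142 + 86/18 + 7/2.8 + 271/3.7
= 284 + 4.78 + 2.50 + 73.24
= 364.52 mOsm/kg ≈ 364.5 mOsm/kg
Osmolar gap = measured − calculated = 373 − 364.5 = 8.5 mOsm/kg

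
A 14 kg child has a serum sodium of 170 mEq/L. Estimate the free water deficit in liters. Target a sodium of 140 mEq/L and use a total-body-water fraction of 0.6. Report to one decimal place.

1.8 L

TBW = 0.6 · 14 = 8.4 L
Free water deficit = TBW · (Na/140 − 1)
= 8.4 · (170/140 − 1)
= 8.4 · 0.2143
= 1.8 L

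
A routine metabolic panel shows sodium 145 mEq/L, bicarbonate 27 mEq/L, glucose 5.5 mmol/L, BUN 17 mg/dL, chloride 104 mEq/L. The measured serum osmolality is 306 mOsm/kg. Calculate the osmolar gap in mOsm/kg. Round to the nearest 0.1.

4.4 mOsm/kg

Calculated osmolality = 2·Na + glucose + BUN/2.8
= 2·145 + 5.5 + 17/2.8
= 290 + 5.50 + 6.07
= 301.57 mOsm/kg ≈ 301.6 mOsm/kg
Osmolar gap = measured − calculated = 306 − 301.6 = 4.4 mOsm/kg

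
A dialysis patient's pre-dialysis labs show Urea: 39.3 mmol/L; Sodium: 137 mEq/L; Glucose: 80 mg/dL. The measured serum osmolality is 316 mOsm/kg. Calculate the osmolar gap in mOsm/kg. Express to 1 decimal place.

Calculated osmolality = 2·Na + glucose/18 + urea
= 2·137 + 80/18 + 39.3
= 274 + 4.44 + 39.30
= 317.74 mOsm/kg ≈ 317.7 mOsm/kg
Osmolar gap = measured − calculated = 316 − 317.7 = -1.7 mOsm/kg

-1.7 mOsm/kg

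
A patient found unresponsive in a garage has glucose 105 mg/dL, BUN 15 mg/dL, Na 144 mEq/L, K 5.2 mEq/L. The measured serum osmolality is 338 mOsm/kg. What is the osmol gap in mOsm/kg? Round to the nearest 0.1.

Calculated osmolality = 2·Na + glucose/18 + BUN/2.8
= 2·144 + 105/18 + 15/2.8
= 288 + 5.83 + 5.36
= 299.19 mOsm/kg ≈ 299.2 mOsm/kg
Osmolar gap = measured − calculated = 338 − 299.2 = 38.8 mOsm/kg

38.8 mOsm/kg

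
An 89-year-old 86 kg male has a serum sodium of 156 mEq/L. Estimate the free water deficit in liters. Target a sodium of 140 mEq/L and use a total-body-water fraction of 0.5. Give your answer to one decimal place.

TBW = 0.5 · 86 = 43 L
Free water deficit = TBW · (Na/140 − 1)
= 43 · (156/140 − 1)
= 43 · 0.1143
= 4.91 L

4.9 L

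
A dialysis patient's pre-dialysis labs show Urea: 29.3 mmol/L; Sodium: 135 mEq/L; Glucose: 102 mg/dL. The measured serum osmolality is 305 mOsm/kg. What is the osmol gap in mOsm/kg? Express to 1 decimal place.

0.0 mOsm/kg

Calculated osmolality = 2·Na + glucose/18 + urea
= 2·135 + 102/18 + 29.3
= 270 + 5.67 + 29.30
= 304.97 mOsm/kg ≈ 305.0 mOsm/kg
Osmolar gap = measured − calculated = 305 − 305.0 = 0.0 mOsm/kg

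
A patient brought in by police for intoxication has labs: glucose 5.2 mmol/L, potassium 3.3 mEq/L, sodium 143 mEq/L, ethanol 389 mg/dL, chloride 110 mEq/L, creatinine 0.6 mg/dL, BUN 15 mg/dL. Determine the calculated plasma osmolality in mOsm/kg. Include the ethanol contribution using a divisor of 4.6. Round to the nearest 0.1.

Calculated osmolality = 2·Na + glucose + BUN/2.8 + ethanol/4.6
= 2·143 + 5.2 + 15/2.8 + 389/4.6
= 286 + 5.20 + 5.36 + 84.57
= 381.13 mOsm/kg

381.1 mOsm/kg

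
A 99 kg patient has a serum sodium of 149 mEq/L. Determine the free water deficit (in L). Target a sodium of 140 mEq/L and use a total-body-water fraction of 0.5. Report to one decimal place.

3.2 L

TBW = 0.5 · 99 = 49.5 L
Free water deficit = TBW · (Na/140 − 1)
= 49.5 · (149/140 − 1)
= 49.5 · 0.0643
= 3.18 L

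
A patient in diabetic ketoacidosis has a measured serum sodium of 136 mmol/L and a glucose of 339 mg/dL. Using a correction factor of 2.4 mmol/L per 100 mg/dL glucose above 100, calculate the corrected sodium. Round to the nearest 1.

142 mmol/L

Corrected Na = measured Na + 2.4 · (glucose − 100)/100
= 136 + 2.4 · (339 − 100)/100
= 136 + 5.7
= 141.7 mmol/L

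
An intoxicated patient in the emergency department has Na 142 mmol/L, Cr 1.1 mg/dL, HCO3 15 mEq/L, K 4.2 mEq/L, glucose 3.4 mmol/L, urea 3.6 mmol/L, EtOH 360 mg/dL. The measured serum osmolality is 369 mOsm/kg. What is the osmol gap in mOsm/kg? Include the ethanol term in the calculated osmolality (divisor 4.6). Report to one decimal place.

Calculated osmolality = 2·Na + glucose + urea + ethanol/4.6
= 2·142 + 3.4 + 3.6 + 360/4.6
= 284 + 3.40 + 3.60 + 78.26
= 369.26 mOsm/kg ≈ 369.3 mOsm/kg
Osmolar gap = measured − calculated = 369 − 369.3 = -0.3 mOsm/kg

-0.3 mOsm/kg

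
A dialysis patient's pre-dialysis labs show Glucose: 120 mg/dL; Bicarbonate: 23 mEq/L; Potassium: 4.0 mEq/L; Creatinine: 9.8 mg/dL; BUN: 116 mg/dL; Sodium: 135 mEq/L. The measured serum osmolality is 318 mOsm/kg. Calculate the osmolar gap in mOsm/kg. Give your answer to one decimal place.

-0.1 mOsm/kg

Calculated osmolality = 2·Na + glucose/18 + BUN/2.8
= 2·135 + 120/18 + 116/2.8
= 270 + 6.67 + 41.43
= 318.1 mOsm/kg ≈ 318.1 mOsm/kg
Osmolar gap = measured − calculated = 318 − 318.1 = -0.1 mOsm/kg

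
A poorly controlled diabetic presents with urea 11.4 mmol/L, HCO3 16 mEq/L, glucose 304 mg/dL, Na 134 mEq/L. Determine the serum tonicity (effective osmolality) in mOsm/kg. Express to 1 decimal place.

284.9 mOsm/kg

Effective osmolality excludes urea (freely permeant across cell membranes):
2·Na + glucose/18
= 2·134 + 304/18
= 268 + 16.89
= 284.89 mOsm/kg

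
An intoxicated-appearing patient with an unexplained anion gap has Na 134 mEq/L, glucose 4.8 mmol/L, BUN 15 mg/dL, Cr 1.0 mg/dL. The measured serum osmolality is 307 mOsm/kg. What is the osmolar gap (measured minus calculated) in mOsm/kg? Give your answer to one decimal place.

Calculated osmolality = 2·Na + glucose + BUN/2.8
= 2·134 + 4.8 + 15/2.8
= 268 + 4.80 + 5.36
= 278.16 mOsm/kg ≈ 278.2 mOsm/kg
Osmolar gap = measured − calculated = 307 − 278.2 = 28.8 mOsm/kg

28.8 mOsm/kg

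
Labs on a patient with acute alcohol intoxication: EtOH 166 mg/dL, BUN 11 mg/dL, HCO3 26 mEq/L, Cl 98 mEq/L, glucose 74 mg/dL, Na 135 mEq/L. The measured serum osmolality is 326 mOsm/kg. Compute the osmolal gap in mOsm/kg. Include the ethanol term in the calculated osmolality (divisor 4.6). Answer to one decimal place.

Calculated osmolality = 2·Na + glucose/18 + BUN/2.8 + ethanol/4.6
= 2·135 + 74/18 + 11/2.8 + 166/4.6
= 270 + 4.11 + 3.93 + 36.09
= 314.13 mOsm/kg ≈ 314.1 mOsm/kg
Osmolar gap = measured − calculated = 326 − 314.1 = 11.9 mOsm/kg

11.9 mOsm/kg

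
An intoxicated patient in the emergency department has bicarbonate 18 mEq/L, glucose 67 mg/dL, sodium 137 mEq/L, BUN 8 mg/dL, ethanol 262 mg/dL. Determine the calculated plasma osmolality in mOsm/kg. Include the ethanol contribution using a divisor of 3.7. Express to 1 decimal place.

351.4 mOsm/kg

Calculated osmolality = 2·Na + glucose/18 + BUN/2.8 + ethanol/3.7
= 2·137 + 67/18 + 8/2.8 + 262/3.7
= 274 + 3.72 + 2.86 + 70.81
= 351.39 mOsm/kg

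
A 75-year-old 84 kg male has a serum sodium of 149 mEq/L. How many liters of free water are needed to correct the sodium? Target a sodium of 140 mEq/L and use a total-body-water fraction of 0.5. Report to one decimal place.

TBW = 0.5 · 84 = 42 L
Free water deficit = TBW · (Na/140 − 1)
= 42 · (149/140 − 1)
= 42 · 0.0643
= 2.7 L

2.7 L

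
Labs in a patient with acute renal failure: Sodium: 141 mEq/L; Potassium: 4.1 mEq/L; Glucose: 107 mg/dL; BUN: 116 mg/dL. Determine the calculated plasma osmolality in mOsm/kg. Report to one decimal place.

329.4 mOsm/kg

Calculated osmolality = 2·Na + glucose/18 + BUN/2.8
= 2·141 + 107/18 + 116/2.8
= 282 + 5.94 + 41.43
= 329.37 mOsm/kg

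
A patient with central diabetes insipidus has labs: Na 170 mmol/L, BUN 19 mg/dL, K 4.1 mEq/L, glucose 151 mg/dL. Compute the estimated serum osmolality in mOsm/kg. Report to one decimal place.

355.2 mOsm/kg

Calculated osmolality = 2·Na + glucose/18 + BUN/2.8
= 2·170 + 151/18 + 19/2.8
= 340 + 8.39 + 6.79
= 355.18 mOsm/kg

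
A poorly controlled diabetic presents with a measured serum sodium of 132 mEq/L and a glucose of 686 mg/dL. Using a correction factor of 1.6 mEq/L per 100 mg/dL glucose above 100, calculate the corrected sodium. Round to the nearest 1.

141 mEq/L

Corrected Na = measured Na + 1.6 · (glucose − 100)/100
= 132 + 1.6 · (686 − 100)/100
= 132 + 9.4
= 141.4 mEq/L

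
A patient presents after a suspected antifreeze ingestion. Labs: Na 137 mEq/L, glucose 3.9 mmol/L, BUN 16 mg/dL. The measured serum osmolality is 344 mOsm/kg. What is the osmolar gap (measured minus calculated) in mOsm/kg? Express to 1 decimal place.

60.4 mOsm/kg

Calculated osmolality = 2·Na + glucose + BUN/2.8
= 2·137 + 3.9 + 16/2.8
= 274 + 3.90 + 5.71
= 283.61 mOsm/kg ≈ 283.6 mOsm/kg
Osmolar gap = measured − calculated = 344 − 283.6 = 60.4 mOsm/kg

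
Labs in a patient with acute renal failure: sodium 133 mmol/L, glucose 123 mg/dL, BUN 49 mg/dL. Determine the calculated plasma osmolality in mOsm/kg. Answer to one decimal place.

290.3 mOsm/kg

Calculated osmolality = 2·Na + glucose/18 + BUN/2.8
= 2·133 + 123/18 + 49/2.8
= 266 + 6.83 + 17.50
= 290.33 mOsm/kg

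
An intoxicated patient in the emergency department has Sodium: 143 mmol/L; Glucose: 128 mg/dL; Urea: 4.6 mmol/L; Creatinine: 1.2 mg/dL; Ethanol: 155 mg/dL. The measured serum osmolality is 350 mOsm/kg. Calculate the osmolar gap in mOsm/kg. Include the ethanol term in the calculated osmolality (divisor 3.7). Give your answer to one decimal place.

Calculated osmolality = 2·Na + glucose/18 + urea + ethanol/3.7
= 2·143 + 128/18 + 4.6 + 155/3.7
= 286 + 7.11 + 4.60 + 41.89
= 339.6 mOsm/kg ≈ 339.6 mOsm/kg
Osmolar gap = measured − calculated = 350 − 339.6 = 10.4 mOsm/kg

10.4 mOsm/kg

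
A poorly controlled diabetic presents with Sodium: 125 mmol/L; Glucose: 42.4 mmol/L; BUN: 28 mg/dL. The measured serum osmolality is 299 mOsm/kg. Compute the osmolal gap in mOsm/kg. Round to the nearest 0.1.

-3.4 mOsm/kg

Calculated osmolality = 2·Na + glucose + BUN/2.8
= 2·125 + 42.4 + 28/2.8
= 250 + 42.40 + 10
= 302.4 mOsm/kg ≈ 302.4 mOsm/kg
Osmolar gap = measured − calculated = 299 − 302.4 = -3.4 mOsm/kg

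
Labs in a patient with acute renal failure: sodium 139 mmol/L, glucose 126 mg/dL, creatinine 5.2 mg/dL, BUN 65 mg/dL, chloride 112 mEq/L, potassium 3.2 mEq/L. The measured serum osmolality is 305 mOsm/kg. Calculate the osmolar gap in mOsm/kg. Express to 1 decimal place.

-3.2 mOsm/kg

Calculated osmolality = 2·Na + glucose/18 + BUN/2.8
= 2·139 + 126/18 + 65/2.8
= 278 + 7 + 23.21
= 308.21 mOsm/kg ≈ 308.2 mOsm/kg
Osmolar gap = measured − calculated = 305 − 308.2 = -3.2 mOsm/kg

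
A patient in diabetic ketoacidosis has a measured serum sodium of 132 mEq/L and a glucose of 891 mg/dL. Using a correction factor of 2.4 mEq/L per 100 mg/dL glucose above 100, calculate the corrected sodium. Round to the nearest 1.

Corrected Na = measured Na + 2.4 · (glucose − 100)/100
= 132 + 2.4 · (891 − 100)/100
= 132 + 19
= 151 mEq/L

151 mEq/L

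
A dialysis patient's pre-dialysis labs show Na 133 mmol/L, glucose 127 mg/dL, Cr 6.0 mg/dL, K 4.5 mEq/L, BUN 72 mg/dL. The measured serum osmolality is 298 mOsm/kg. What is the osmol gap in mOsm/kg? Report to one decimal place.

-0.8 mOsm/kg

Calculated osmolality = 2·Na + glucose/18 + BUN/2.8
= 2·133 + 127/18 + 72/2.8
= 266 + 7.06 + 25.71
= 298.77 mOsm/kg ≈ 298.8 mOsm/kg
Osmolar gap = measured − calculated = 298 − 298.8 = -0.8 mOsm/kg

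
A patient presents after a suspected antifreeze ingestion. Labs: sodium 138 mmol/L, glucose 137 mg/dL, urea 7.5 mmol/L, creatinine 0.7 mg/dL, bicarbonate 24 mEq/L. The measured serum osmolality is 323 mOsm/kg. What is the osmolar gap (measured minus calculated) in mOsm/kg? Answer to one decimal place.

Calculated osmolality = 2·Na + glucose/18 + urea
= 2·138 + 137/18 + 7.5
= 276 + 7.61 + 7.50
= 291.11 mOsm/kg ≈ 291.1 mOsm/kg
Osmolar gap = measured − calculated = 323 − 291.1 = 31.9 mOsm/kg

31.9 mOsm/kg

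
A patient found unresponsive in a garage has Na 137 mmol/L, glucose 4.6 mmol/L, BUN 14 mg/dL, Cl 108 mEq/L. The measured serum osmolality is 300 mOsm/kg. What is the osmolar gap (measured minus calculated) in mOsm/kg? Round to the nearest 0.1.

16.4 mOsm/kg

Calculated osmolality = 2·Na + glucose + BUN/2.8
= 2·137 + 4.6 + 14/2.8
= 274 + 4.60 + 5
= 283.6 mOsm/kg ≈ 283.6 mOsm/kg
Osmolar gap = measured − calculated = 300 − 283.6 = 16.4 mOsm/kg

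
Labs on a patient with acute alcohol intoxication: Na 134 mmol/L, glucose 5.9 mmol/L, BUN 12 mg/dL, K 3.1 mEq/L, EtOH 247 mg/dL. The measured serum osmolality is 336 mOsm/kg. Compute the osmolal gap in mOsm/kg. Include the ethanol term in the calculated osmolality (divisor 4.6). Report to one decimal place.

4.1 mOsm/kg

Calculated osmolality = 2·Na + glucose + BUN/2.8 + ethanol/4.6
= 2·134 + 5.9 + 12/2.8 + 247/4.6
= 268 + 5.90 + 4.29 + 53.70
= 331.89 mOsm/kg ≈ 331.9 mOsm/kg
Osmolar gap = measured − calculated = 336 − 331.9 = 4.1 mOsm/kg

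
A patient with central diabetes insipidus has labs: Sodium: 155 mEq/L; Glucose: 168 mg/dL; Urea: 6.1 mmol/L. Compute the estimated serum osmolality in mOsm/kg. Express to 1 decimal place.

325.4 mOsm/kg

Calculated osmolality = 2·Na + glucose/18 + urea
= 2·155 + 168/18 + 6.1
= 310 + 9.33 + 6.10
= 325.43 mOsm/kg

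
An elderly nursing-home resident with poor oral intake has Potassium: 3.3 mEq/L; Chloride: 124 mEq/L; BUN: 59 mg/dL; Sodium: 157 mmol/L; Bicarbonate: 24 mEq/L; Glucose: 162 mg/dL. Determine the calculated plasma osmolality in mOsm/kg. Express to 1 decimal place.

344.1 mOsm/kg

Calculated osmolality = 2·Na + glucose/18 + BUN/2.8
= 2·157 + 162/18 + 59/2.8
= 314 + 9 + 21.07
= 344.07 mOsm/kg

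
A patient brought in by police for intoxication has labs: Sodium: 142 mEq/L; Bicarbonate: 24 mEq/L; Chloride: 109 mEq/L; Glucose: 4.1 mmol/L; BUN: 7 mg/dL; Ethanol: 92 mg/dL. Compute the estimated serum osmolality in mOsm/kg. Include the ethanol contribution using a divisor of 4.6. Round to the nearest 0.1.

Calculated osmolality = 2·Na + glucose + BUN/2.8 + ethanol/4.6
= 2·142 + 4.1 + 7/2.8 + 92/4.6
= 284 + 4.10 + 2.50 + 20
= 310.6 mOsm/kg

310.6 mOsm/kg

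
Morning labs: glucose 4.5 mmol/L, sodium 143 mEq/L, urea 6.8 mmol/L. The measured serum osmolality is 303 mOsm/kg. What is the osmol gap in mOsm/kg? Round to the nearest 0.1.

5.7 mOsm/kg

Calculated osmolality = 2·Na + glucose + urea
= 2·143 + 4.5 + 6.8
= 286 + 4.50 + 6.80
= 297.3 mOsm/kg ≈ 297.3 mOsm/kg
Osmolar gap = measured − calculated = 303 − 297.3 = 5.7 mOsm/kg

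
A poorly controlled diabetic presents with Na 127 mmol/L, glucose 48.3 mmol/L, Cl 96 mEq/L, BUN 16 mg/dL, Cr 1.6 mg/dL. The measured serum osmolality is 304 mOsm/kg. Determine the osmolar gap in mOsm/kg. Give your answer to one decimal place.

-4.0 mOsm/kg

Calculated osmolality = 2·Na + glucose + BUN/2.8
= 2·127 + 48.3 + 16/2.8
= 254 + 48.30 + 5.71
= 308.01 mOsm/kg ≈ 308.0 mOsm/kg
Osmolar gap = measured − calculated = 304 − 308.0 = -4.0 mOsm/kg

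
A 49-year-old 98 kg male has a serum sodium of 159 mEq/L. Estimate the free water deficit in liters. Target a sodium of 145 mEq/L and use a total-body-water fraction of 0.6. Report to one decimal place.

5.7 L

TBW = 0.6 · 98 = 58.8 L
Free water deficit = TBW · (Na/145 − 1)
= 58.8 · (159/145 − 1)
= 58.8 · 0.0966
= 5.68 L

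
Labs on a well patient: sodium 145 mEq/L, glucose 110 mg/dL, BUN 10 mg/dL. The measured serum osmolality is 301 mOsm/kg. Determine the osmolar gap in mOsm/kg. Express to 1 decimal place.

1.3 mOsm/kg

Calculated osmolality = 2·Na + glucose/18 + BUN/2.8
= 2·145 + 110/18 + 10/2.8
= 290 + 6.11 + 3.57
= 299.68 mOsm/kg ≈ 299.7 mOsm/kg
Osmolar gap = measured − calculated = 301 − 299.7 = 1.3 mOsm/kg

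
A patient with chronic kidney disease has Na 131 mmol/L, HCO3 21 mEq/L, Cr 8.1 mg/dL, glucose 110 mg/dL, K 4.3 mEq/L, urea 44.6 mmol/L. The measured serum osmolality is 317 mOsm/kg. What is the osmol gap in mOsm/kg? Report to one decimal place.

4.3 mOsm/kg

Calculated osmolality = 2·Na + glucose/18 + urea
= 2·131 + 110/18 + 44.6
= 262 + 6.11 + 44.60
= 312.71 mOsm/kg ≈ 312.7 mOsm/kg
Osmolar gap = measured − calculated = 317 − 312.7 = 4.3 mOsm/kg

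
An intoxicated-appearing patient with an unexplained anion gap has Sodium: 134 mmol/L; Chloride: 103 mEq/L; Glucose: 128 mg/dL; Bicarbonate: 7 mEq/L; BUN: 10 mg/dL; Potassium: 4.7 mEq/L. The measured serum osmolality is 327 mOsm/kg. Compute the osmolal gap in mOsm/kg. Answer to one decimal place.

48.3 mOsm/kg

Calculated osmolality = 2·Na + glucose/18 + BUN/2.8
= 2·134 + 128/18 + 10/2.8
= 268 + 7.11 + 3.57
= 278.68 mOsm/kg ≈ 278.7 mOsm/kg
Osmolar gap = measured − calculated = 327 − 278.7 = 48.3 mOsm/kg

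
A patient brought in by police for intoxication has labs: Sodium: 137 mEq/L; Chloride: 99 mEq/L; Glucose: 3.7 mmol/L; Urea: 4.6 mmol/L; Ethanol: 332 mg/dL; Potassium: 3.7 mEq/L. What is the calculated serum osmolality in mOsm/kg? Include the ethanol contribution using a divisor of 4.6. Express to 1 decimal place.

354.5 mOsm/kg

Calculated osmolality = 2·Na + glucose + urea + ethanol/4.6
= 2·137 + 3.7 + 4.6 + 332/4.6
= 274 + 3.70 + 4.60 + 72.17
= 354.47 mOsm/kg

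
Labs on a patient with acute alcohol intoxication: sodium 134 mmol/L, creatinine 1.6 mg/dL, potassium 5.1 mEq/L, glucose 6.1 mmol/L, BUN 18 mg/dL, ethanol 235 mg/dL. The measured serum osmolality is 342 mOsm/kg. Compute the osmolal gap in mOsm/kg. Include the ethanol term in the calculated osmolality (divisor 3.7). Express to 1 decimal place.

-2.0 mOsm/kg

Calculated osmolality = 2·Na + glucose + BUN/2.8 + ethanol/3.7
= 2·134 + 6.1 + 18/2.8 + 235/3.7
= 268 + 6.10 + 6.43 + 63.51
= 344.04 mOsm/kg ≈ 344.0 mOsm/kg
Osmolar gap = measured − calculated = 342 − 344.0 = -2.0 mOsm/kg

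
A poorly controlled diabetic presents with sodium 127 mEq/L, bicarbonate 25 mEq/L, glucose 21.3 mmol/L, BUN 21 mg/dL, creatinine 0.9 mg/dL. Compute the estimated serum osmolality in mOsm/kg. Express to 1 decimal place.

Calculated osmolality = 2·Na + glucose + BUN/2.8
= 2·127 + 21.3 + 21/2.8
= 254 + 21.30 + 7.50
= 282.8 mOsm/kg

282.8 mOsm/kg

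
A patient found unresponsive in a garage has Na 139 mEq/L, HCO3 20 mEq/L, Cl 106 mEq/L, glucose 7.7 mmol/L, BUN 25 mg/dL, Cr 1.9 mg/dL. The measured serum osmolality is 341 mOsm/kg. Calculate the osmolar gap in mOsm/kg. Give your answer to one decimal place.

Calculated osmolality = 2·Na + glucose + BUN/2.8
= 2·139 + 7.7 + 25/2.8
= 278 + 7.70 + 8.93
= 294.63 mOsm/kg ≈ 294.6 mOsm/kg
Osmolar gap = measured − calculated = 341 − 294.6 = 46.4 mOsm/kg

46.4 mOsm/kg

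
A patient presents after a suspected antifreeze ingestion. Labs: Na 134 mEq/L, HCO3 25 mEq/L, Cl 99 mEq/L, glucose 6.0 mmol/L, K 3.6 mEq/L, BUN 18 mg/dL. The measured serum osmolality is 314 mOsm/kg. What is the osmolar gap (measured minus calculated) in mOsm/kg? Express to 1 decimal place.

Calculated osmolality = 2·Na + glucose + BUN/2.8
= 2·134 + 6 + 18/2.8
= 268 + 6 + 6.43
= 280.43 mOsm/kg ≈ 280.4 mOsm/kg
Osmolar gap = measured − calculated = 314 − 280.4 = 33.6 mOsm/kg

33.6 mOsm/kg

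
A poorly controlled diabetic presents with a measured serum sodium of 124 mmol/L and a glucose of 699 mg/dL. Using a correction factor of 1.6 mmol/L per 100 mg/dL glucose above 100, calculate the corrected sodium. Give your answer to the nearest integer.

134 mmol/L

Corrected Na = measured Na + 1.6 · (glucose − 100)/100
= 124 + 1.6 · (699 − 100)/100
= 124 + 9.6
= 133.6 mmol/L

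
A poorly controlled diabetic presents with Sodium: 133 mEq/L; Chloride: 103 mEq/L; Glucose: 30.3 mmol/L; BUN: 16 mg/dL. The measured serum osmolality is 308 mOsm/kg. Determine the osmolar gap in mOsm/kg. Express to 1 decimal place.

6.0 mOsm/kg

Calculated osmolality = 2·Na + glucose + BUN/2.8
= 2·133 + 30.3 + 16/2.8
= 266 + 30.30 + 5.71
= 302.01 mOsm/kg ≈ 302.0 mOsm/kg
Osmolar gap = measured − calculated = 308 − 302.0 = 6.0 mOsm/kg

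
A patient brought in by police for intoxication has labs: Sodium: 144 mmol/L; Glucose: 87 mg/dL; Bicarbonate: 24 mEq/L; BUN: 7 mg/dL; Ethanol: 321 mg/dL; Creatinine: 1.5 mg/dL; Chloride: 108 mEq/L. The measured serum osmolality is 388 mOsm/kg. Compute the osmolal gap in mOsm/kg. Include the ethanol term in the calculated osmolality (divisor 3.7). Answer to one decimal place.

Calculated osmolality = 2·Na + glucose/18 + BUN/2.8 + ethanol/3.7
= 2·144 + 87/18 + 7/2.8 + 321/3.7
= 288 + 4.83 + 2.50 + 86.76
= 382.09 mOsm/kg ≈ 382.1 mOsm/kg
Osmolar gap = measured − calculated = 388 − 382.1 = 5.9 mOsm/kg

5.9 mOsm/kg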